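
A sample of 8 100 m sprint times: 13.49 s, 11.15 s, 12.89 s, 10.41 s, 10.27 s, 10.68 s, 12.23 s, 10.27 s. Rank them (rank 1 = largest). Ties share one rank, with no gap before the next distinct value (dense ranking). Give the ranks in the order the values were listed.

1, 4, 2, 6, 7, 5, 3, 7

Sorted (descending): 13.49, 12.89, 12.23, 11.15, 10.68, 10.41, 10.27, 10.27
The 2 values of 10.27 share dense rank 7.
Remaining distinct values take the next consecutive integers.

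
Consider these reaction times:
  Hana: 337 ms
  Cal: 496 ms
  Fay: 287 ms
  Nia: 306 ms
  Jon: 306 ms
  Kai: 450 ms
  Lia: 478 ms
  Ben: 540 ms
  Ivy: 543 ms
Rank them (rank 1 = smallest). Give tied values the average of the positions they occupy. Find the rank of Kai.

5

Sorted (ascending): 287, 306, 306, 337, 450, 478, 496, 540, 543
The 2 values of 306 occupy positions 2–3 → average rank (2+3)/2 = 2.5.
Kai has value 450 ms → rank 5.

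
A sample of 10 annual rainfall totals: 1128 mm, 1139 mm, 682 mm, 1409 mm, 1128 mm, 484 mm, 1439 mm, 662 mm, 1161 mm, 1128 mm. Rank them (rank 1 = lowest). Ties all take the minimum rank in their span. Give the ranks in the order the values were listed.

Sorted (ascending): 484, 662, 682, 1128, 1128, 1128, 1139, 1161, 1409, 1439
The 3 values of 1128 occupy positions 4–6 → each gets rank 4.

4, 7, 3, 9, 4, 1, 10, 2, 8, 4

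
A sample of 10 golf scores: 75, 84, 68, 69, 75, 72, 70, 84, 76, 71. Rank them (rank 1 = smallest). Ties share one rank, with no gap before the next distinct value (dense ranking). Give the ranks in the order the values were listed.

Sorted (ascending): 68, 69, 70, 71, 72, 75, 75, 76, 84, 84
The 2 values of 75 share dense rank 6.
The 2 values of 84 share dense rank 8.
Remaining distinct values take the next consecutive integers.

6, 8, 1, 2, 6, 5, 3, 8, 7, 4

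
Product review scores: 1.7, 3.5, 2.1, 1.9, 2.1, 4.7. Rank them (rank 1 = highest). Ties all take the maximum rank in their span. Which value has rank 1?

4.7

Sorted (descending): 4.7, 3.5, 2.1, 2.1, 1.9, 1.7
The 2 values of 2.1 occupy positions 3–4 → each gets rank 4.
Rank 1 → value 4.7.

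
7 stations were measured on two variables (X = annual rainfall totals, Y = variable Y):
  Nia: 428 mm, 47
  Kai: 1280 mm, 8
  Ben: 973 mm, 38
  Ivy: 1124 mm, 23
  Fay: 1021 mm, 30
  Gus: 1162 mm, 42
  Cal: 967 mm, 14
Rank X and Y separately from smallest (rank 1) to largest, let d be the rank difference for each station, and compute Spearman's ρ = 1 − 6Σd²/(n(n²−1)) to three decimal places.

-0.429

Ranks of variable 1: 1, 7, 3, 5, 4, 6, 2
Ranks of variable 2: 7, 1, 5, 3, 4, 6, 2
d = r₁ − r₂: -6, 6, -2, 2, 0, 0, 0
d²: 36, 36, 4, 4, 0, 0, 0; Σd² = 80
ρ = 1 − 6·80/(7·48) = 1 − 480/336 = -0.429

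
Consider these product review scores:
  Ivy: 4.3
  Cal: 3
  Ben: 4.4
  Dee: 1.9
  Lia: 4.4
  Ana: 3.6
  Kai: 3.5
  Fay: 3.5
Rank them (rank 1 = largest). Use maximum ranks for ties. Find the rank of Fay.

Sorted (descending): 4.4, 4.4, 4.3, 3.6, 3.5, 3.5, 3, 1.9
The 2 values of 4.4 occupy positions 1–2 → each gets rank 2.
The 2 values of 3.5 occupy positions 5–6 → each gets rank 6.
Fay has value 3.5 → rank 6.

6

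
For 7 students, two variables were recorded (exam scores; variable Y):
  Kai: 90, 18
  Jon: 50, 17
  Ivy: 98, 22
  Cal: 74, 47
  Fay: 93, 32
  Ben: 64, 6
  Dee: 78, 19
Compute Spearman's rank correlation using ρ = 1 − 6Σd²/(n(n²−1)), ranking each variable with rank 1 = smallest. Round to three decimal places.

Ranks of variable 1: 5, 1, 7, 3, 6, 2, 4
Ranks of variable 2: 3, 2, 5, 7, 6, 1, 4
d = r₁ − r₂: 2, -1, 2, -4, 0, 1, 0
d²: 4, 1, 4, 16, 0, 1, 0; Σd² = 26
ρ = 1 − 6·26/(7·48) = 1 − 156/336 = 0.536

0.536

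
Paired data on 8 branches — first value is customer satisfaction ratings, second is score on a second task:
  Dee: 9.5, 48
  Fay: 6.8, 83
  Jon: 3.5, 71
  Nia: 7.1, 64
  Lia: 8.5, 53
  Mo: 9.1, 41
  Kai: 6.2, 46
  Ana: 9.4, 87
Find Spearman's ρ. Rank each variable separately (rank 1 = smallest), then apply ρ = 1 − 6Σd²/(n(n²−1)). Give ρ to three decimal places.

Ranks of variable 1: 8, 3, 1, 4, 5, 6, 2, 7
Ranks of variable 2: 3, 7, 6, 5, 4, 1, 2, 8
d = r₁ − r₂: 5, -4, -5, -1, 1, 5, 0, -1
d²: 25, 16, 25, 1, 1, 25, 0, 1; Σd² = 94
ρ = 1 − 6·94/(8·63) = 1 − 564/504 = -0.119

-0.119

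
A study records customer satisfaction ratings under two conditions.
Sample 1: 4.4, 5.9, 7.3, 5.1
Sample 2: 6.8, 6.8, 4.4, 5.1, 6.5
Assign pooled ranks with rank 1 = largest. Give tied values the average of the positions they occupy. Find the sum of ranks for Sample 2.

24

Sorted (descending): 7.3, 6.8, 6.8, 6.5, 5.9, 5.1, 5.1, 4.4, 4.4
The 2 values of 6.8 occupy positions 2–3 → average rank (2+3)/2 = 2.5.
The 2 values of 5.1 occupy positions 6–7 → average rank (6+7)/2 = 6.5.
The 2 values of 4.4 occupy positions 8–9 → average rank (8+9)/2 = 8.5.
Sample 2 values → pooled ranks: 6.8→2.5, 6.8→2.5, 4.4→8.5, 5.1→6.5, 6.5→4
Rank sum = 2.5 + 2.5 + 8.5 + 6.5 + 4 = 24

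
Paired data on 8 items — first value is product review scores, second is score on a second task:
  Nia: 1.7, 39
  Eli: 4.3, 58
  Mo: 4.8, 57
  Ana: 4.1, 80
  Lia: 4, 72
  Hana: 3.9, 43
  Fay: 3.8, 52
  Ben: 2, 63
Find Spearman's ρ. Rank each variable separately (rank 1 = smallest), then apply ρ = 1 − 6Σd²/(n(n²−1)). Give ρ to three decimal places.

Ranks of variable 1: 1, 7, 8, 6, 5, 4, 3, 2
Ranks of variable 2: 1, 5, 4, 8, 7, 2, 3, 6
d = r₁ − r₂: 0, 2, 4, -2, -2, 2, 0, -4
d²: 0, 4, 16, 4, 4, 4, 0, 16; Σd² = 48
ρ = 1 − 6·48/(8·63) = 1 − 288/504 = 0.429

0.429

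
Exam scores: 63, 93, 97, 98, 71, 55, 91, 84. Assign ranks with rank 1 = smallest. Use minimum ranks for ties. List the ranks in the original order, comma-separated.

Sorted (ascending): 55, 63, 71, 84, 91, 93, 97, 98
No ties — each value takes its position as its rank.

2, 6, 7, 8, 3, 1, 5, 4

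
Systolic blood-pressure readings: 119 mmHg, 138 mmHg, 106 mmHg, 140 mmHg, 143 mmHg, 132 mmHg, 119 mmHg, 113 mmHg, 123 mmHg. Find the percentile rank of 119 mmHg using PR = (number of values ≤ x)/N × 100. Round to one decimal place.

N = 9.
Strictly below 119: 2. Equal to 119: 2.
PR = 4/9 × 100 = 44.4

44.4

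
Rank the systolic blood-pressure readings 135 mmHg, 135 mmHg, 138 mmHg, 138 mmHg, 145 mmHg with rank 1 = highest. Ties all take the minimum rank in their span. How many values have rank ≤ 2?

Sorted (descending): 145, 138, 138, 135, 135
The 2 values of 138 occupy positions 2–3 → each gets rank 2.
The 2 values of 135 occupy positions 4–5 → each gets rank 4.
Ranks ≤ 2: {1, 2, 2} → 3 values.

3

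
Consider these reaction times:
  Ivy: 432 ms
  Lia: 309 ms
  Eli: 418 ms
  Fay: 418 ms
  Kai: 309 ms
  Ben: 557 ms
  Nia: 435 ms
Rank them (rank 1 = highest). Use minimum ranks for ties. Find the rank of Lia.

6

Sorted (descending): 557, 435, 432, 418, 418, 309, 309
The 2 values of 418 occupy positions 4–5 → each gets rank 4.
The 2 values of 309 occupy positions 6–7 → each gets rank 6.
Lia has value 309 ms → rank 6.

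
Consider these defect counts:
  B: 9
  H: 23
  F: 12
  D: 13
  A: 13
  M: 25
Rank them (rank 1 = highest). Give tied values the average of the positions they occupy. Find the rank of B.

Sorted (descending): 25, 23, 13, 13, 12, 9
The 2 values of 13 occupy positions 3–4 → average rank (3+4)/2 = 3.5.
B has value 9 → rank 6.

6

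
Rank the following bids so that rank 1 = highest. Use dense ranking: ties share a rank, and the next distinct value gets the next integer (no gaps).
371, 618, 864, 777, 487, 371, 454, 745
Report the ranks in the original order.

Sorted (descending): 864, 777, 745, 618, 487, 454, 371, 371
The 2 values of 371 share dense rank 7.
Remaining distinct values take the next consecutive integers.

7, 4, 1, 2, 5, 7, 6, 3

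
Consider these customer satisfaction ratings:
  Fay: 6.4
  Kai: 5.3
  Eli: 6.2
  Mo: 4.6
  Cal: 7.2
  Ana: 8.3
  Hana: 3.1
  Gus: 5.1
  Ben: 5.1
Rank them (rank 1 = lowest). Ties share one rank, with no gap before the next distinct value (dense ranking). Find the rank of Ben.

3

Sorted (ascending): 3.1, 4.6, 5.1, 5.1, 5.3, 6.2, 6.4, 7.2, 8.3
The 2 values of 5.1 share dense rank 3.
Remaining distinct values take the next consecutive integers.
Ben has value 5.1 → rank 3.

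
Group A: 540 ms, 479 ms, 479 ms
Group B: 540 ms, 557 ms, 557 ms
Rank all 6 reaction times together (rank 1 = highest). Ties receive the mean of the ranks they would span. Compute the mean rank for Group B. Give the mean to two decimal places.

Sorted (descending): 557, 557, 540, 540, 479, 479
The 2 values of 557 occupy positions 1–2 → average rank (1+2)/2 = 1.5.
The 2 values of 540 occupy positions 3–4 → average rank (3+4)/2 = 3.5.
The 2 values of 479 occupy positions 5–6 → average rank (5+6)/2 = 5.5.
Group B values → pooled ranks: 540→3.5, 557→1.5, 557→1.5
Mean rank = (3.5 + 1.5 + 1.5) / 3 = 2.17

2.17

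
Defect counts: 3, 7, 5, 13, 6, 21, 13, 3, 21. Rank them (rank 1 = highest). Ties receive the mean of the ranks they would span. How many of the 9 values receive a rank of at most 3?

Sorted (descending): 21, 21, 13, 13, 7, 6, 5, 3, 3
The 2 values of 21 occupy positions 1–2 → average rank (1+2)/2 = 1.5.
The 2 values of 13 occupy positions 3–4 → average rank (3+4)/2 = 3.5.
The 2 values of 3 occupy positions 8–9 → average rank (8+9)/2 = 8.5.
Ranks ≤ 3: {1.5, 1.5} → 2 values.

2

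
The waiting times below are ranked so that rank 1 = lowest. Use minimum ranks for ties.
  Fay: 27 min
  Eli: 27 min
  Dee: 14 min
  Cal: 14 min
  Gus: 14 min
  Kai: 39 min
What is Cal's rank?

1

Sorted (ascending): 14, 14, 14, 27, 27, 39
The 3 values of 14 occupy positions 1–3 → each gets rank 1.
The 2 values of 27 occupy positions 4–5 → each gets rank 4.
Cal has value 14 min → rank 1.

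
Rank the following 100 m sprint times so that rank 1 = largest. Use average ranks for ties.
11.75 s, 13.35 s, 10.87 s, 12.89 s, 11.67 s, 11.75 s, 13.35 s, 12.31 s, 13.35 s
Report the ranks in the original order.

Sorted (descending): 13.35, 13.35, 13.35, 12.89, 12.31, 11.75, 11.75, 11.67, 10.87
The 3 values of 13.35 occupy positions 1–3 → average rank 2.
The 2 values of 11.75 occupy positions 6–7 → average rank (6+7)/2 = 6.5.

6.5, 2, 9, 4, 8, 6.5, 2, 5, 2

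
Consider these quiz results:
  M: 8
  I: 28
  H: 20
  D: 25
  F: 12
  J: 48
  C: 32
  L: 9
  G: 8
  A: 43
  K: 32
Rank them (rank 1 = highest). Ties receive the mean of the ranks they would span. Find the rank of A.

2

Sorted (descending): 48, 43, 32, 32, 28, 25, 20, 12, 9, 8, 8
The 2 values of 32 occupy positions 3–4 → average rank (3+4)/2 = 3.5.
The 2 values of 8 occupy positions 10–11 → average rank (10+11)/2 = 10.5.
A has value 43 → rank 2.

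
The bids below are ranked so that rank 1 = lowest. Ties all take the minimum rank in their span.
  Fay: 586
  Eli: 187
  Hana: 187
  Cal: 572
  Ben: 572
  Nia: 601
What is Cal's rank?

Sorted (ascending): 187, 187, 572, 572, 586, 601
The 2 values of 187 occupy positions 1–2 → each gets rank 1.
The 2 values of 572 occupy positions 3–4 → each gets rank 3.
Cal has value 572 → rank 3.

3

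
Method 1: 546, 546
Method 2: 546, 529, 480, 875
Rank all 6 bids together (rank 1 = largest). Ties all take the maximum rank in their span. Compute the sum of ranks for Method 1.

8

Sorted (descending): 875, 546, 546, 546, 529, 480
The 3 values of 546 occupy positions 2–4 → each gets rank 4.
Method 1 values → pooled ranks: 546→4, 546→4
Rank sum = 4 + 4 = 8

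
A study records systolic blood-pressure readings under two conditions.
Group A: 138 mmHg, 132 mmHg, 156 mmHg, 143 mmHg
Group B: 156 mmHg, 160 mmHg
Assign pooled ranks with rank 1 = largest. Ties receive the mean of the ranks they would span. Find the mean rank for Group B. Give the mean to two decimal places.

1.75

Sorted (descending): 160, 156, 156, 143, 138, 132
The 2 values of 156 occupy positions 2–3 → average rank (2+3)/2 = 2.5.
Group B values → pooled ranks: 156→2.5, 160→1
Mean rank = (2.5 + 1) / 2 = 1.75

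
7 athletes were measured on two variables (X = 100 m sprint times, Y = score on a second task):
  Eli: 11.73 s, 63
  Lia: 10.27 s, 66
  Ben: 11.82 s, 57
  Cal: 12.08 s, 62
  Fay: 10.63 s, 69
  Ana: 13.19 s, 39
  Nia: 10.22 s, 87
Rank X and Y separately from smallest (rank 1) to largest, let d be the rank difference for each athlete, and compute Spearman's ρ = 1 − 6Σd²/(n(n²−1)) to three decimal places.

-0.929

Ranks of variable 1: 4, 2, 5, 6, 3, 7, 1
Ranks of variable 2: 4, 5, 2, 3, 6, 1, 7
d = r₁ − r₂: 0, -3, 3, 3, -3, 6, -6
d²: 0, 9, 9, 9, 9, 36, 36; Σd² = 108
ρ = 1 − 6·108/(7·48) = 1 − 648/336 = -0.929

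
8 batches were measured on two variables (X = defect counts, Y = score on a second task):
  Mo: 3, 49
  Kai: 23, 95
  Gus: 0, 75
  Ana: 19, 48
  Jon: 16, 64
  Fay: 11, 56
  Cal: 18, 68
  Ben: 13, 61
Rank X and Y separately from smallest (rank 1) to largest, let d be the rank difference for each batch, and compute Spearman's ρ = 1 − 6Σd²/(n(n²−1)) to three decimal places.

0.143

Ranks of variable 1: 2, 8, 1, 7, 5, 3, 6, 4
Ranks of variable 2: 2, 8, 7, 1, 5, 3, 6, 4
d = r₁ − r₂: 0, 0, -6, 6, 0, 0, 0, 0
d²: 0, 0, 36, 36, 0, 0, 0, 0; Σd² = 72
ρ = 1 − 6·72/(8·63) = 1 − 432/504 = 0.143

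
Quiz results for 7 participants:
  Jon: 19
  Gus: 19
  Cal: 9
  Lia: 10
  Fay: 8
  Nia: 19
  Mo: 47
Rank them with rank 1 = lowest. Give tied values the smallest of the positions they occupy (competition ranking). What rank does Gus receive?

4

Sorted (ascending): 8, 9, 10, 19, 19, 19, 47
The 3 values of 19 occupy positions 4–6 → each gets rank 4.
Gus has value 19 → rank 4.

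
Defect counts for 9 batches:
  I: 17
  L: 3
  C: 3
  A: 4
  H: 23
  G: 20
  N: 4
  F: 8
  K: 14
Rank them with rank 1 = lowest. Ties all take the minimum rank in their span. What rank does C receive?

1

Sorted (ascending): 3, 3, 4, 4, 8, 14, 17, 20, 23
The 2 values of 3 occupy positions 1–2 → each gets rank 1.
The 2 values of 4 occupy positions 3–4 → each gets rank 3.
C has value 3 → rank 1.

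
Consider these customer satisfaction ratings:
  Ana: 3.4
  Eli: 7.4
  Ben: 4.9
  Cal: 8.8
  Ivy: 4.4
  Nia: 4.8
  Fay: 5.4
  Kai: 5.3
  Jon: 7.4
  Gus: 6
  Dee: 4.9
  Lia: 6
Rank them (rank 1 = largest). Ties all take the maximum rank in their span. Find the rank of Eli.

3

Sorted (descending): 8.8, 7.4, 7.4, 6, 6, 5.4, 5.3, 4.9, 4.9, 4.8, 4.4, 3.4
The 2 values of 7.4 occupy positions 2–3 → each gets rank 3.
The 2 values of 6 occupy positions 4–5 → each gets rank 5.
The 2 values of 4.9 occupy positions 8–9 → each gets rank 9.
Eli has value 7.4 → rank 3.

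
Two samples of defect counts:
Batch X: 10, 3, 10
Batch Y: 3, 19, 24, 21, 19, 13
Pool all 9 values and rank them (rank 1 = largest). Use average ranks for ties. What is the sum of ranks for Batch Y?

23.5

Sorted (descending): 24, 21, 19, 19, 13, 10, 10, 3, 3
The 2 values of 19 occupy positions 3–4 → average rank (3+4)/2 = 3.5.
The 2 values of 10 occupy positions 6–7 → average rank (6+7)/2 = 6.5.
The 2 values of 3 occupy positions 8–9 → average rank (8+9)/2 = 8.5.
Batch Y values → pooled ranks: 3→8.5, 19→3.5, 24→1, 21→2, 19→3.5, 13→5
Rank sum = 8.5 + 3.5 + 1 + 2 + 3.5 + 5 = 23.5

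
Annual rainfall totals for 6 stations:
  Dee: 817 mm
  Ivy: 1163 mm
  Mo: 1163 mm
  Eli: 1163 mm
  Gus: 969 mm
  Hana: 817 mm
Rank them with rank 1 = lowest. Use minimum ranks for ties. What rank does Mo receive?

Sorted (ascending): 817, 817, 969, 1163, 1163, 1163
The 2 values of 817 occupy positions 1–2 → each gets rank 1.
The 3 values of 1163 occupy positions 4–6 → each gets rank 4.
Mo has value 1163 mm → rank 4.

4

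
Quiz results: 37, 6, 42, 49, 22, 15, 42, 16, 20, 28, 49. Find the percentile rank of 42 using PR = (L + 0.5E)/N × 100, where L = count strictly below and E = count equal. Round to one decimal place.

N = 11.
Strictly below 42: 7. Equal to 42: 2.
PR = (7 + 0.5·2)/11 × 100 = 72.7

72.7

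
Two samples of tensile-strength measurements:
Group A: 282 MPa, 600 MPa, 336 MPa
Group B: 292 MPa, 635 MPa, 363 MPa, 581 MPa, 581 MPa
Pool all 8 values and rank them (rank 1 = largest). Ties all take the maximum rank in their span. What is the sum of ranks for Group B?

Sorted (descending): 635, 600, 581, 581, 363, 336, 292, 282
The 2 values of 581 occupy positions 3–4 → each gets rank 4.
Group B values → pooled ranks: 292→7, 635→1, 363→5, 581→4, 581→4
Rank sum = 7 + 1 + 5 + 4 + 4 = 21

21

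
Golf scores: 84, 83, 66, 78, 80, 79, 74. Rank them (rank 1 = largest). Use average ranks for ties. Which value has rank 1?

Sorted (descending): 84, 83, 80, 79, 78, 74, 66
No ties — each value takes its position as its rank.
Rank 1 → value 84.

84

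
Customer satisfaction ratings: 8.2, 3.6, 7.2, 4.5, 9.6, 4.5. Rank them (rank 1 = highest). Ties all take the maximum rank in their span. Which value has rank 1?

9.6

Sorted (descending): 9.6, 8.2, 7.2, 4.5, 4.5, 3.6
The 2 values of 4.5 occupy positions 4–5 → each gets rank 5.
Rank 1 → value 9.6.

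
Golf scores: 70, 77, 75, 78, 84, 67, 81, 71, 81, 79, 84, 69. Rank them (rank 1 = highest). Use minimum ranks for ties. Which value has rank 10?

Sorted (descending): 84, 84, 81, 81, 79, 78, 77, 75, 71, 70, 69, 67
The 2 values of 84 occupy positions 1–2 → each gets rank 1.
The 2 values of 81 occupy positions 3–4 → each gets rank 3.
Rank 10 → value 70.

70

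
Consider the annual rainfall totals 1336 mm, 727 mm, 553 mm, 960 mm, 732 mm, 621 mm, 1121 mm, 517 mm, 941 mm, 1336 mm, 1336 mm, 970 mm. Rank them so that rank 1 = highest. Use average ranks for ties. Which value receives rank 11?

Sorted (descending): 1336, 1336, 1336, 1121, 970, 960, 941, 732, 727, 621, 553, 517
The 3 values of 1336 occupy positions 1–3 → average rank 2.
Rank 11 → value 553.

553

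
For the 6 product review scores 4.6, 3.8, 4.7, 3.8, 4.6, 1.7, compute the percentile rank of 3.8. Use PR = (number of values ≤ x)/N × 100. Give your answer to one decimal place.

50.0

N = 6.
Strictly below 3.8: 1. Equal to 3.8: 2.
PR = 3/6 × 100 = 50.0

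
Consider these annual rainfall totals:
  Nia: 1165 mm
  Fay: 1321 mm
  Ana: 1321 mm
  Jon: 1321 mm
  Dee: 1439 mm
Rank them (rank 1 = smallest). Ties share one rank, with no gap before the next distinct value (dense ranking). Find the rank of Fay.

2

Sorted (ascending): 1165, 1321, 1321, 1321, 1439
The 3 values of 1321 share dense rank 2.
Remaining distinct values take the next consecutive integers.
Fay has value 1321 mm → rank 2.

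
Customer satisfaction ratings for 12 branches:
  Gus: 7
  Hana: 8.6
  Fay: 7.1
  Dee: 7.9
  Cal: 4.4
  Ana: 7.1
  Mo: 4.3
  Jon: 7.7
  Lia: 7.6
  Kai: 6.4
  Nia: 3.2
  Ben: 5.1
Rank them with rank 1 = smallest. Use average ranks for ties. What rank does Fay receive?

7.5

Sorted (ascending): 3.2, 4.3, 4.4, 5.1, 6.4, 7, 7.1, 7.1, 7.6, 7.7, 7.9, 8.6
The 2 values of 7.1 occupy positions 7–8 → average rank (7+8)/2 = 7.5.
Fay has value 7.1 → rank 7.5.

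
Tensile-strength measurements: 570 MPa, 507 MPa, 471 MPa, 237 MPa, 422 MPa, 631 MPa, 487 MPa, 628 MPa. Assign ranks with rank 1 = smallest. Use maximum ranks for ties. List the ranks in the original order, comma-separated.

6, 5, 3, 1, 2, 8, 4, 7

Sorted (ascending): 237, 422, 471, 487, 507, 570, 628, 631
No ties — each value takes its position as its rank.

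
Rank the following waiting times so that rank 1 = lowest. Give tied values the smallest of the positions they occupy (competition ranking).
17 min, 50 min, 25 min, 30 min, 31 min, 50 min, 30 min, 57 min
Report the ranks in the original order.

1, 6, 2, 3, 5, 6, 3, 8

Sorted (ascending): 17, 25, 30, 30, 31, 50, 50, 57
The 2 values of 30 occupy positions 3–4 → each gets rank 3.
The 2 values of 50 occupy positions 6–7 → each gets rank 6.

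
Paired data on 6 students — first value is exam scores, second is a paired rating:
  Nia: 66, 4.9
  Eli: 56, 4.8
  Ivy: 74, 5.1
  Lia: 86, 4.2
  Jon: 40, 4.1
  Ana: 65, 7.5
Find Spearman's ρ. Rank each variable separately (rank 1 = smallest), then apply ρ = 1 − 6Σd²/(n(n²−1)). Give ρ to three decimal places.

Ranks of variable 1: 4, 2, 5, 6, 1, 3
Ranks of variable 2: 4, 3, 5, 2, 1, 6
d = r₁ − r₂: 0, -1, 0, 4, 0, -3
d²: 0, 1, 0, 16, 0, 9; Σd² = 26
ρ = 1 − 6·26/(6·35) = 1 − 156/210 = 0.257

0.257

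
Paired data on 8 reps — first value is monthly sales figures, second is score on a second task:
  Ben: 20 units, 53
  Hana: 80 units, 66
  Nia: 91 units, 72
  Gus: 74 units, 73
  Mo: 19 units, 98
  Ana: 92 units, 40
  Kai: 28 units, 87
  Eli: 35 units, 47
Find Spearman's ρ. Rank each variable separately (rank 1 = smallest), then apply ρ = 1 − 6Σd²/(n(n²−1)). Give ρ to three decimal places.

Ranks of variable 1: 2, 6, 7, 5, 1, 8, 3, 4
Ranks of variable 2: 3, 4, 5, 6, 8, 1, 7, 2
d = r₁ − r₂: -1, 2, 2, -1, -7, 7, -4, 2
d²: 1, 4, 4, 1, 49, 49, 16, 4; Σd² = 128
ρ = 1 − 6·128/(8·63) = 1 − 768/504 = -0.524

-0.524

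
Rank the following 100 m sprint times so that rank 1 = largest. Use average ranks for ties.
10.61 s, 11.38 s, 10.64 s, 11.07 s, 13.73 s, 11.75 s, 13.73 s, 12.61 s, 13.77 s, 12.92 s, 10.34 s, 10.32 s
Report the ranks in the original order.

Sorted (descending): 13.77, 13.73, 13.73, 12.92, 12.61, 11.75, 11.38, 11.07, 10.64, 10.61, 10.34, 10.32
The 2 values of 13.73 occupy positions 2–3 → average rank (2+3)/2 = 2.5.

10, 7, 9, 8, 2.5, 6, 2.5, 5, 1, 4, 11, 12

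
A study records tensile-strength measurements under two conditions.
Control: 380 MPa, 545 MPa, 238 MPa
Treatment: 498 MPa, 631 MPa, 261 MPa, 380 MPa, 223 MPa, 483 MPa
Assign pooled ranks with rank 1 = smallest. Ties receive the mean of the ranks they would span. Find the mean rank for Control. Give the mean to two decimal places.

Sorted (ascending): 223, 238, 261, 380, 380, 483, 498, 545, 631
The 2 values of 380 occupy positions 4–5 → average rank (4+5)/2 = 4.5.
Control values → pooled ranks: 380→4.5, 545→8, 238→2
Mean rank = (4.5 + 8 + 2) / 3 = 4.83

4.83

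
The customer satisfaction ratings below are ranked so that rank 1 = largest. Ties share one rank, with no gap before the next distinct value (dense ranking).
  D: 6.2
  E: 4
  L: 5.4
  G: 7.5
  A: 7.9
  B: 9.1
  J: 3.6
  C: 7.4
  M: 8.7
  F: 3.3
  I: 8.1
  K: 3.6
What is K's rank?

10

Sorted (descending): 9.1, 8.7, 8.1, 7.9, 7.5, 7.4, 6.2, 5.4, 4, 3.6, 3.6, 3.3
The 2 values of 3.6 share dense rank 10.
Remaining distinct values take the next consecutive integers.
K has value 3.6 → rank 10.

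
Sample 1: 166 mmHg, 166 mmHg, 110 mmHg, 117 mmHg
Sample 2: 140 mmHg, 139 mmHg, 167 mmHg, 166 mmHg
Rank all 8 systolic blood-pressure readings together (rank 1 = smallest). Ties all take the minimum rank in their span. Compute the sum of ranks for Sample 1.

13

Sorted (ascending): 110, 117, 139, 140, 166, 166, 166, 167
The 3 values of 166 occupy positions 5–7 → each gets rank 5.
Sample 1 values → pooled ranks: 166→5, 166→5, 110→1, 117→2
Rank sum = 5 + 5 + 1 + 2 = 13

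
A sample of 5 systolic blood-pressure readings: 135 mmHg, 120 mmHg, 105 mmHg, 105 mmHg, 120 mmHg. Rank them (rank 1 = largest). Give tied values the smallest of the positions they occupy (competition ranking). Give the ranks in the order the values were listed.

Sorted (descending): 135, 120, 120, 105, 105
The 2 values of 120 occupy positions 2–3 → each gets rank 2.
The 2 values of 105 occupy positions 4–5 → each gets rank 4.

1, 2, 4, 4, 2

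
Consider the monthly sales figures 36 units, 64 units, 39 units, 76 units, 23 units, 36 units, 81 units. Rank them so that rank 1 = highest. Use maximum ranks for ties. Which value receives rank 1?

Sorted (descending): 81, 76, 64, 39, 36, 36, 23
The 2 values of 36 occupy positions 5–6 → each gets rank 6.
Rank 1 → value 81.

81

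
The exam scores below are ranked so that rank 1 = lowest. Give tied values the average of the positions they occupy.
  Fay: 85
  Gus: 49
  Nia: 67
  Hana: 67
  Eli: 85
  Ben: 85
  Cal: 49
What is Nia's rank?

Sorted (ascending): 49, 49, 67, 67, 85, 85, 85
The 2 values of 49 occupy positions 1–2 → average rank (1+2)/2 = 1.5.
The 2 values of 67 occupy positions 3–4 → average rank (3+4)/2 = 3.5.
The 3 values of 85 occupy positions 5–7 → average rank 6.
Nia has value 67 → rank 3.5.

3.5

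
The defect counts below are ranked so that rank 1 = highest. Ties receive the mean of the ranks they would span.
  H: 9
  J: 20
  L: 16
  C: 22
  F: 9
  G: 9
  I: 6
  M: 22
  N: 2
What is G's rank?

6

Sorted (descending): 22, 22, 20, 16, 9, 9, 9, 6, 2
The 2 values of 22 occupy positions 1–2 → average rank (1+2)/2 = 1.5.
The 3 values of 9 occupy positions 5–7 → average rank 6.
G has value 9 → rank 6.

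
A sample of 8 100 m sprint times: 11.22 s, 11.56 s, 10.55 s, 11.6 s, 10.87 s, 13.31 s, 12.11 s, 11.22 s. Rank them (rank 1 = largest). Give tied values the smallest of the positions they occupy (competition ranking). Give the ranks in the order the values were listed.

5, 4, 8, 3, 7, 1, 2, 5

Sorted (descending): 13.31, 12.11, 11.6, 11.56, 11.22, 11.22, 10.87, 10.55
The 2 values of 11.22 occupy positions 5–6 → each gets rank 5.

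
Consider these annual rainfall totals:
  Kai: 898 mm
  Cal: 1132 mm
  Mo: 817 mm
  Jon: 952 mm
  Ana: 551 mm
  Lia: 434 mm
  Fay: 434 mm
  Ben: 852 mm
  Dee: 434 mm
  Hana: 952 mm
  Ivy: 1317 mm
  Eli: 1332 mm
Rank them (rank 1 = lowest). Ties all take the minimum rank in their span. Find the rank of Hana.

Sorted (ascending): 434, 434, 434, 551, 817, 852, 898, 952, 952, 1132, 1317, 1332
The 3 values of 434 occupy positions 1–3 → each gets rank 1.
The 2 values of 952 occupy positions 8–9 → each gets rank 8.
Hana has value 952 mm → rank 8.

8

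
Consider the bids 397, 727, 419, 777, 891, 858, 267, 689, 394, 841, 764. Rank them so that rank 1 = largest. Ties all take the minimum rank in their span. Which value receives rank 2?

858

Sorted (descending): 891, 858, 841, 777, 764, 727, 689, 419, 397, 394, 267
No ties — each value takes its position as its rank.
Rank 2 → value 858.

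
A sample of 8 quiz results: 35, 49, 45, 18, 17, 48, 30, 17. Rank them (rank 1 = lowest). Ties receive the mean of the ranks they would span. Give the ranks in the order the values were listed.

Sorted (ascending): 17, 17, 18, 30, 35, 45, 48, 49
The 2 values of 17 occupy positions 1–2 → average rank (1+2)/2 = 1.5.

5, 8, 6, 3, 1.5, 7, 4, 1.5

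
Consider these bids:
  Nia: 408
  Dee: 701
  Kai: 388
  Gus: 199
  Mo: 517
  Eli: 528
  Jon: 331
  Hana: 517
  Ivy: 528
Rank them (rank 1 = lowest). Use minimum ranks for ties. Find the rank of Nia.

4

Sorted (ascending): 199, 331, 388, 408, 517, 517, 528, 528, 701
The 2 values of 517 occupy positions 5–6 → each gets rank 5.
The 2 values of 528 occupy positions 7–8 → each gets rank 7.
Nia has value 408 → rank 4.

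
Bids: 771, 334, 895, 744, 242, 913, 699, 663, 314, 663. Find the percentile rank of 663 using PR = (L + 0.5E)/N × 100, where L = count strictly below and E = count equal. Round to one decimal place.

N = 10.
Strictly below 663: 3. Equal to 663: 2.
PR = (3 + 0.5·2)/10 × 100 = 40.0

40.0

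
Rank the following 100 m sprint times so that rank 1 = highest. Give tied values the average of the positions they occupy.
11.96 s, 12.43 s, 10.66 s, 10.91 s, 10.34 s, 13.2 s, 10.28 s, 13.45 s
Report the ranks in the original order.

4, 3, 6, 5, 7, 2, 8, 1

Sorted (descending): 13.45, 13.2, 12.43, 11.96, 10.91, 10.66, 10.34, 10.28
No ties — each value takes its position as its rank.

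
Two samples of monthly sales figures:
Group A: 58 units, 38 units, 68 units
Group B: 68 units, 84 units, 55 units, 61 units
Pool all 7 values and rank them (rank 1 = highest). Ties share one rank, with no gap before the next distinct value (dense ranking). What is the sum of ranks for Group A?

12

Sorted (descending): 84, 68, 68, 61, 58, 55, 38
The 2 values of 68 share dense rank 2.
Remaining distinct values take the next consecutive integers.
Group A values → pooled ranks: 58→4, 38→6, 68→2
Rank sum = 4 + 6 + 2 = 12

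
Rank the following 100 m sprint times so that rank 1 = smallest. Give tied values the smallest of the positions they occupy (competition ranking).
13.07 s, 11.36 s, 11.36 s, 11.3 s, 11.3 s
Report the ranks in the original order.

5, 3, 3, 1, 1

Sorted (ascending): 11.3, 11.3, 11.36, 11.36, 13.07
The 2 values of 11.3 occupy positions 1–2 → each gets rank 1.
The 2 values of 11.36 occupy positions 3–4 → each gets rank 3.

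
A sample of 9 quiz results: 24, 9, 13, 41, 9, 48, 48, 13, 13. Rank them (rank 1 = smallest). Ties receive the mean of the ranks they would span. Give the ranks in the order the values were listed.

6, 1.5, 4, 7, 1.5, 8.5, 8.5, 4, 4

Sorted (ascending): 9, 9, 13, 13, 13, 24, 41, 48, 48
The 2 values of 9 occupy positions 1–2 → average rank (1+2)/2 = 1.5.
The 3 values of 13 occupy positions 3–5 → average rank 4.
The 2 values of 48 occupy positions 8–9 → average rank (8+9)/2 = 8.5.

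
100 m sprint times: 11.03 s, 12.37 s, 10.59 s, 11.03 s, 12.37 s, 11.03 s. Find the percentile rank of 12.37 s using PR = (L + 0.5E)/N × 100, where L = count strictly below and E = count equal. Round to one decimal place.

83.3

N = 6.
Strictly below 12.37: 4. Equal to 12.37: 2.
PR = (4 + 0.5·2)/6 × 100 = 83.3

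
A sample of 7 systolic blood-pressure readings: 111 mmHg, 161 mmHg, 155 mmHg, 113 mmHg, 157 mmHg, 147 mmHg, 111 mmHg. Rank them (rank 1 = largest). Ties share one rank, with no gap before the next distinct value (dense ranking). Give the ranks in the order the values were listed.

6, 1, 3, 5, 2, 4, 6

Sorted (descending): 161, 157, 155, 147, 113, 111, 111
The 2 values of 111 share dense rank 6.
Remaining distinct values take the next consecutive integers.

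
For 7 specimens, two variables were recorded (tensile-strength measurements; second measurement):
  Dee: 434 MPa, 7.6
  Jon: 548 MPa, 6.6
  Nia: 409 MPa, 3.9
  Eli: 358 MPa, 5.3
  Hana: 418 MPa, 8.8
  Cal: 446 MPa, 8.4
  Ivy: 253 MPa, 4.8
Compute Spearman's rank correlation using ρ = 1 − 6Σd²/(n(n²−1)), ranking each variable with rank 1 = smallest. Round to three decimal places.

0.571

Ranks of variable 1: 5, 7, 3, 2, 4, 6, 1
Ranks of variable 2: 5, 4, 1, 3, 7, 6, 2
d = r₁ − r₂: 0, 3, 2, -1, -3, 0, -1
d²: 0, 9, 4, 1, 9, 0, 1; Σd² = 24
ρ = 1 − 6·24/(7·48) = 1 − 144/336 = 0.571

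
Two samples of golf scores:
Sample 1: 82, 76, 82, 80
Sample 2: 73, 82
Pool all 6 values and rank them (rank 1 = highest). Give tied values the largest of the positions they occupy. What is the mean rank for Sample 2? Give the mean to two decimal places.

Sorted (descending): 82, 82, 82, 80, 76, 73
The 3 values of 82 occupy positions 1–3 → each gets rank 3.
Sample 2 values → pooled ranks: 73→6, 82→3
Mean rank = (6 + 3) / 2 = 4.50

4.50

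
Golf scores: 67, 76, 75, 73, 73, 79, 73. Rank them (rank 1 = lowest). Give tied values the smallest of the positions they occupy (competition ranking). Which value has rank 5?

Sorted (ascending): 67, 73, 73, 73, 75, 76, 79
The 3 values of 73 occupy positions 2–4 → each gets rank 2.
Rank 5 → value 75.

75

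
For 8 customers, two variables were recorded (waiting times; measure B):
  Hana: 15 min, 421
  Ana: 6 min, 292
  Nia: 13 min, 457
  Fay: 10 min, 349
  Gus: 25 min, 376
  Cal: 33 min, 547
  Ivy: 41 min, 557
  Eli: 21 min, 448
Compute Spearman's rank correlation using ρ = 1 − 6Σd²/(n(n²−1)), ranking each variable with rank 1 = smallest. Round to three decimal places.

Ranks of variable 1: 4, 1, 3, 2, 6, 7, 8, 5
Ranks of variable 2: 4, 1, 6, 2, 3, 7, 8, 5
d = r₁ − r₂: 0, 0, -3, 0, 3, 0, 0, 0
d²: 0, 0, 9, 0, 9, 0, 0, 0; Σd² = 18
ρ = 1 − 6·18/(8·63) = 1 − 108/504 = 0.786

0.786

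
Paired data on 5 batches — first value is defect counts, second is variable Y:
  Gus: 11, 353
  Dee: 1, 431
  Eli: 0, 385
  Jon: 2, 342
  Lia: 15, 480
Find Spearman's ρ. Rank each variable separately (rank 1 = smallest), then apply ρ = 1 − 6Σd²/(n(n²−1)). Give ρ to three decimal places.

0.200

Ranks of variable 1: 4, 2, 1, 3, 5
Ranks of variable 2: 2, 4, 3, 1, 5
d = r₁ − r₂: 2, -2, -2, 2, 0
d²: 4, 4, 4, 4, 0; Σd² = 16
ρ = 1 − 6·16/(5·24) = 1 − 96/120 = 0.200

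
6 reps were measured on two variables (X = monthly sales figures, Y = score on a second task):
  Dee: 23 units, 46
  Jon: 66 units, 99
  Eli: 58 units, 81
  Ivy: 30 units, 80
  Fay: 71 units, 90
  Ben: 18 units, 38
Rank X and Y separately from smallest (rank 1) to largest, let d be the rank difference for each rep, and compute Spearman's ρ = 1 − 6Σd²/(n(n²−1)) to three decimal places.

Ranks of variable 1: 2, 5, 4, 3, 6, 1
Ranks of variable 2: 2, 6, 4, 3, 5, 1
d = r₁ − r₂: 0, -1, 0, 0, 1, 0
d²: 0, 1, 0, 0, 1, 0; Σd² = 2
ρ = 1 − 6·2/(6·35) = 1 − 12/210 = 0.943

0.943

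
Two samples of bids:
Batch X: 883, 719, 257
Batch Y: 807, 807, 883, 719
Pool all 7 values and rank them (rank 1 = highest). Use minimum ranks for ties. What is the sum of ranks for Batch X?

13

Sorted (descending): 883, 883, 807, 807, 719, 719, 257
The 2 values of 883 occupy positions 1–2 → each gets rank 1.
The 2 values of 807 occupy positions 3–4 → each gets rank 3.
The 2 values of 719 occupy positions 5–6 → each gets rank 5.
Batch X values → pooled ranks: 883→1, 719→5, 257→7
Rank sum = 1 + 5 + 7 = 13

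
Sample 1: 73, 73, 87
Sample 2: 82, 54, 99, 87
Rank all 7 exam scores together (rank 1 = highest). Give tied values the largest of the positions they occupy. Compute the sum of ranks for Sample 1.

Sorted (descending): 99, 87, 87, 82, 73, 73, 54
The 2 values of 87 occupy positions 2–3 → each gets rank 3.
The 2 values of 73 occupy positions 5–6 → each gets rank 6.
Sample 1 values → pooled ranks: 73→6, 73→6, 87→3
Rank sum = 6 + 6 + 3 = 15

15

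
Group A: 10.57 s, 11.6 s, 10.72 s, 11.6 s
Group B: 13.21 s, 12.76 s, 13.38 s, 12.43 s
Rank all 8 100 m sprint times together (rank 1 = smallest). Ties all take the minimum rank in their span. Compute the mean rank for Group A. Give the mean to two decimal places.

Sorted (ascending): 10.57, 10.72, 11.6, 11.6, 12.43, 12.76, 13.21, 13.38
The 2 values of 11.6 occupy positions 3–4 → each gets rank 3.
Group A values → pooled ranks: 10.57→1, 11.6→3, 10.72→2, 11.6→3
Mean rank = (1 + 3 + 2 + 3) / 4 = 2.25

2.25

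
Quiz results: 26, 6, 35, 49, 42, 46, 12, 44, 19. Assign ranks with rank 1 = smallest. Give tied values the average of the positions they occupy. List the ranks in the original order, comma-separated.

4, 1, 5, 9, 6, 8, 2, 7, 3

Sorted (ascending): 6, 12, 19, 26, 35, 42, 44, 46, 49
No ties — each value takes its position as its rank.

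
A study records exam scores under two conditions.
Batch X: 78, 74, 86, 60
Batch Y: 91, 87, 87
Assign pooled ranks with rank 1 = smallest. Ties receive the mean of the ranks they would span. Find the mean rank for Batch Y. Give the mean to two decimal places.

Sorted (ascending): 60, 74, 78, 86, 87, 87, 91
The 2 values of 87 occupy positions 5–6 → average rank (5+6)/2 = 5.5.
Batch Y values → pooled ranks: 91→7, 87→5.5, 87→5.5
Mean rank = (7 + 5.5 + 5.5) / 3 = 6.00

6.00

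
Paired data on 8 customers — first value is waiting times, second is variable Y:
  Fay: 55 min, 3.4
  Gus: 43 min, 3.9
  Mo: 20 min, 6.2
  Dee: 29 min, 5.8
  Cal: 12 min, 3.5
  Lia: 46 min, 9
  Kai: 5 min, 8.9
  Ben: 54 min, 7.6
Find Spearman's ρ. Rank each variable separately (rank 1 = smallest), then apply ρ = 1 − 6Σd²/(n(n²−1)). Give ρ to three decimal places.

-0.167

Ranks of variable 1: 8, 5, 3, 4, 2, 6, 1, 7
Ranks of variable 2: 1, 3, 5, 4, 2, 8, 7, 6
d = r₁ − r₂: 7, 2, -2, 0, 0, -2, -6, 1
d²: 49, 4, 4, 0, 0, 4, 36, 1; Σd² = 98
ρ = 1 − 6·98/(8·63) = 1 − 588/504 = -0.167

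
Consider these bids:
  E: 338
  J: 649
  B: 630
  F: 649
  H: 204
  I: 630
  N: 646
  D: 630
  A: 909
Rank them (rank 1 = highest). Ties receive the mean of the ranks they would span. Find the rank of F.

Sorted (descending): 909, 649, 649, 646, 630, 630, 630, 338, 204
The 2 values of 649 occupy positions 2–3 → average rank (2+3)/2 = 2.5.
The 3 values of 630 occupy positions 5–7 → average rank 6.
F has value 649 → rank 2.5.

2.5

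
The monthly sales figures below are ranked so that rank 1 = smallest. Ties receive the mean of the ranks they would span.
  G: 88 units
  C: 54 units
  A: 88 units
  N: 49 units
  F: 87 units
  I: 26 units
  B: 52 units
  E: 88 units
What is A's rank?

Sorted (ascending): 26, 49, 52, 54, 87, 88, 88, 88
The 3 values of 88 occupy positions 6–8 → average rank 7.
A has value 88 units → rank 7.

7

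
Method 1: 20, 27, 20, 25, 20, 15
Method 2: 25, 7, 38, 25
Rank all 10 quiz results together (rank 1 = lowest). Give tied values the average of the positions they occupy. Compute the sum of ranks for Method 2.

25

Sorted (ascending): 7, 15, 20, 20, 20, 25, 25, 25, 27, 38
The 3 values of 20 occupy positions 3–5 → average rank 4.
The 3 values of 25 occupy positions 6–8 → average rank 7.
Method 2 values → pooled ranks: 25→7, 7→1, 38→10, 25→7
Rank sum = 7 + 1 + 10 + 7 = 25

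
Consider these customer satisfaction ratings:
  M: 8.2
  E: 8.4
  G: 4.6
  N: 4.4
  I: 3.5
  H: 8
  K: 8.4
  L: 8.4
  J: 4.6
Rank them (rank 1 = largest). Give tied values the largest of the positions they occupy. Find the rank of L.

Sorted (descending): 8.4, 8.4, 8.4, 8.2, 8, 4.6, 4.6, 4.4, 3.5
The 3 values of 8.4 occupy positions 1–3 → each gets rank 3.
The 2 values of 4.6 occupy positions 6–7 → each gets rank 7.
L has value 8.4 → rank 3.

3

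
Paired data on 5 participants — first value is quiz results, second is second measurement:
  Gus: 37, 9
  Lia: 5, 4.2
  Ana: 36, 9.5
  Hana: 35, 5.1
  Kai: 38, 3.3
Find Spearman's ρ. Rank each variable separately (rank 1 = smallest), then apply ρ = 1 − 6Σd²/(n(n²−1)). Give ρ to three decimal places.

-0.100

Ranks of variable 1: 4, 1, 3, 2, 5
Ranks of variable 2: 4, 2, 5, 3, 1
d = r₁ − r₂: 0, -1, -2, -1, 4
d²: 0, 1, 4, 1, 16; Σd² = 22
ρ = 1 − 6·22/(5·24) = 1 − 132/120 = -0.100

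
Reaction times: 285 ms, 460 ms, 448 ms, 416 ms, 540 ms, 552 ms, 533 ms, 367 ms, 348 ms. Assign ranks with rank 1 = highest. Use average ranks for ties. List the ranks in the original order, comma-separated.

Sorted (descending): 552, 540, 533, 460, 448, 416, 367, 348, 285
No ties — each value takes its position as its rank.

9, 4, 5, 6, 2, 1, 3, 7, 8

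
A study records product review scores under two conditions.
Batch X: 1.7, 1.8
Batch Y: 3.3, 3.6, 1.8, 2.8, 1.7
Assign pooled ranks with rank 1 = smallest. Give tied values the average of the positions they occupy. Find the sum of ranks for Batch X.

Sorted (ascending): 1.7, 1.7, 1.8, 1.8, 2.8, 3.3, 3.6
The 2 values of 1.7 occupy positions 1–2 → average rank (1+2)/2 = 1.5.
The 2 values of 1.8 occupy positions 3–4 → average rank (3+4)/2 = 3.5.
Batch X values → pooled ranks: 1.7→1.5, 1.8→3.5
Rank sum = 1.5 + 3.5 = 5

5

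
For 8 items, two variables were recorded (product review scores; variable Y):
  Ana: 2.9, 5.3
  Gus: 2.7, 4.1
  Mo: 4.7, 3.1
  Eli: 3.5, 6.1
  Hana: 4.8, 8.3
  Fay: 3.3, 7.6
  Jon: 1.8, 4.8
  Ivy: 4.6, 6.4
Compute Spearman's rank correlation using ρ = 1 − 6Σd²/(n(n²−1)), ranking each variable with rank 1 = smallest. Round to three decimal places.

0.405

Ranks of variable 1: 3, 2, 7, 5, 8, 4, 1, 6
Ranks of variable 2: 4, 2, 1, 5, 8, 7, 3, 6
d = r₁ − r₂: -1, 0, 6, 0, 0, -3, -2, 0
d²: 1, 0, 36, 0, 0, 9, 4, 0; Σd² = 50
ρ = 1 − 6·50/(8·63) = 1 − 300/504 = 0.405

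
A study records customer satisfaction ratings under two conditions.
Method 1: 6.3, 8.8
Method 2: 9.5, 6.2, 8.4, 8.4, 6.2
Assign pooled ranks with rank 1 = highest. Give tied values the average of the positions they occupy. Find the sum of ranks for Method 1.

7

Sorted (descending): 9.5, 8.8, 8.4, 8.4, 6.3, 6.2, 6.2
The 2 values of 8.4 occupy positions 3–4 → average rank (3+4)/2 = 3.5.
The 2 values of 6.2 occupy positions 6–7 → average rank (6+7)/2 = 6.5.
Method 1 values → pooled ranks: 6.3→5, 8.8→2
Rank sum = 5 + 2 = 7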